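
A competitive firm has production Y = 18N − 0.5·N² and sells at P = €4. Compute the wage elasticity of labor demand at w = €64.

ε = -8

From P·MP_N = w with MP_N = 18 − N, labor demand is N(w) = 18 − w/4.
dN/dw = −1/(4) = -0.25.
At w = 64, N = 2, so ε = (dN/dw)·(w/N) = (-0.25)·(64/2) = -8.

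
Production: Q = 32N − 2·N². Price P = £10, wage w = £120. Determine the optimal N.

N* = 5

The marginal product of N is MP_N = 32 − 4N.
A price-taking firm hires until the value of the marginal product equals the wage: P·MP_N = w, so 10·(32 − 4N) = 120.
Then 32 − 4N = 12, giving N = 5.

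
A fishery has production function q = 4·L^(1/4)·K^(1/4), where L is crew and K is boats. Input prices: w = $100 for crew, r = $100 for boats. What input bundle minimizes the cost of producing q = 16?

L* = 16, K* = 16

Cost minimization requires the marginal rate of technical substitution to equal the input-price ratio: MP_L/MP_K = w/r.
Here MP_L/MP_K = (1/4)·(K/L)/(1/4) = (K/L). Setting this equal to 100/100 = 1 gives K = L.
Substituting into q = 16: 4·L^(1/4)·(L)^(1/4) = 16.
Solving, L = 16 and K = 16.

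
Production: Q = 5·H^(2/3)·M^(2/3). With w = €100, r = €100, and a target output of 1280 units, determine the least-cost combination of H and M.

H* = 64, M* = 64

Cost minimization requires the marginal rate of technical substitution to equal the input-price ratio: MP_H/MP_M = w/r.
Here MP_H/MP_M = (2/3)·(M/H)/(2/3) = (M/H). Setting this equal to 100/100 = 1 gives M = H.
Substituting into Q = 1280: 5·H^(2/3)·(H)^(2/3) = 1280.
Solving, H = 64 and M = 64.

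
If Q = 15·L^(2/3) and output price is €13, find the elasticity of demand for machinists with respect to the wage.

MP_L = (2/3)·15·L^(-1/3), so P·MP_L = w gives 130·L^(-1/3) = w.
Solving, L(w) = (130/w)^(3). This is a constant-elasticity form: L ∝ w^(−3), so ε = −3.

ε = -3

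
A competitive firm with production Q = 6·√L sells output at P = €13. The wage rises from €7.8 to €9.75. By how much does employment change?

From P·MP_L = w with MP_L = 3·L^(-1/2), the labor demand is L(w) = (39/w)^(2).
At w = 7.8: L = 25. At w = 9.75: L = 16.
ΔL = 16 − 25 = -9.

ΔL = -9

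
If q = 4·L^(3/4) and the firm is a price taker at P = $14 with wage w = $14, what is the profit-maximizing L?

L* = 81

MP_L = (3/4)·4·L^(-1/4) = 3·L^(-1/4).
Profit maximization for a price taker requires P·MP_L = w: 14·3·L^(-1/4) = 14.
So L^(-1/4) = 1/3, which gives L = 81.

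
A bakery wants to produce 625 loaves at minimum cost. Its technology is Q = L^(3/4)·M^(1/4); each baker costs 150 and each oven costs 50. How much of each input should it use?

Cost minimization requires the marginal rate of technical substitution to equal the input-price ratio: MP_L/MP_M = w/r.
Here MP_L/MP_M = (3/4)·(M/L)/(1/4) = 3·(M/L). Setting this equal to 150/50 = 3 gives M = L.
Substituting into Q = 625: L^(3/4)·(L)^(1/4) = 625.
Solving, L = 625 and M = 625.

L* = 625, M* = 625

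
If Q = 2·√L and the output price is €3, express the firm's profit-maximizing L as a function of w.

L(w) = 9/w²

MP_L = (1/2)·2·L^(-1/2) = L^(-1/2).
Setting P·MP_L = w: 3·L^(-1/2) = w.
Solving for L: L^(-1/2) = w/3, so L = (3/w)^(2).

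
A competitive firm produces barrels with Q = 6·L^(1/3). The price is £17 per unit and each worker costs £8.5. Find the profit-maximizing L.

MP_L = (1/3)·6·L^(-2/3) = 2·L^(-2/3).
Profit maximization for a price taker requires P·MP_L = w: 17·2·L^(-2/3) = 8.5.
So L^(-2/3) = 0.25, which gives L = 8.

L* = 8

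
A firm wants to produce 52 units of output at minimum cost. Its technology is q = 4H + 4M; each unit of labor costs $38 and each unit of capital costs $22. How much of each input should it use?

H* = 0, M* = 13

The inputs are perfect substitutes, so the firm uses whichever has the lower cost per unit of output.
Cost per unit of output via H is w/4 = 9.5; via M it is r/4 = 5.5. M is cheaper.
Producing q = 52 with M alone: H = 0, M = 13.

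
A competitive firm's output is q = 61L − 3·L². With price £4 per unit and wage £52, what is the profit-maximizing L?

The marginal product of L is MP_L = 61 − 6L.
A price-taking firm hires until the value of the marginal product equals the wage: P·MP_L = w, so 4·(61 − 6L) = 52.
Then 61 − 6L = 13, giving L = 8.

L* = 8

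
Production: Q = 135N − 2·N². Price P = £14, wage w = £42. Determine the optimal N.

N* = 33

The marginal product of N is MP_N = 135 − 4N.
A price-taking firm hires until the value of the marginal product equals the wage: P·MP_N = w, so 14·(135 − 4N) = 42.
Then 135 − 4N = 3, giving N = 33.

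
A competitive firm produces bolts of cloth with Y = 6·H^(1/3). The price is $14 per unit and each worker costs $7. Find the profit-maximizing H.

H* = 8

MP_H = (1/3)·6·H^(-2/3) = 2·H^(-2/3).
Profit maximization for a price taker requires P·MP_H = w: 14·2·H^(-2/3) = 7.
So H^(-2/3) = 0.25, which gives H = 8.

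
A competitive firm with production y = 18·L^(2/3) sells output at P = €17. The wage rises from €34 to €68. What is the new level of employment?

From P·MP_L = w with MP_L = 12·L^(-1/3), the labor demand is L(w) = (204/w)^(3).
At w = 34: L = 216. At w = 68: L = 27.

L* = 27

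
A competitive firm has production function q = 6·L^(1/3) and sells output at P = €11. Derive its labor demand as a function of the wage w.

MP_L = (1/3)·6·L^(-2/3) = 2·L^(-2/3).
Setting P·MP_L = w: 22·L^(-2/3) = w.
Solving for L: L^(-2/3) = w/22, so L = (22/w)^(3/2).

L(w) = (22/w)^(3/2)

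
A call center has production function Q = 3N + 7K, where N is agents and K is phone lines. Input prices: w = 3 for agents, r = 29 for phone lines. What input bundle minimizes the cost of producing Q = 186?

The inputs are perfect substitutes, so the firm uses whichever has the lower cost per unit of output.
Cost per unit of output via N is w/3 = 1; via K it is r/7 = 29/7. N is cheaper.
Producing Q = 186 with N alone: N = 62, K = 0.

N* = 62, K* = 0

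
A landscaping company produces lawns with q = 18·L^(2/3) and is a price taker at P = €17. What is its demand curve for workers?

MP_L = (2/3)·18·L^(-1/3) = 12·L^(-1/3).
Setting P·MP_L = w: 204·L^(-1/3) = w.
Solving for L: L^(-1/3) = w/204, so L = (204/w)^(3).

L(w) = 8489664/w³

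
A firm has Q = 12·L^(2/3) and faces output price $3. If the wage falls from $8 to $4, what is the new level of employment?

L* = 216

From P·MP_L = w with MP_L = 8·L^(-1/3), the labor demand is L(w) = (24/w)^(3).
At w = 8: L = 27. At w = 4: L = 216.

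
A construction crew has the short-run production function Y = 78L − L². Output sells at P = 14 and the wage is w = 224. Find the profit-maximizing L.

L* = 31

The marginal product of L is MP_L = 78 − 2L.
A price-taking firm hires until the value of the marginal product equals the wage: P·MP_L = w, so 14·(78 − 2L) = 224.
Then 78 − 2L = 16, giving L = 31.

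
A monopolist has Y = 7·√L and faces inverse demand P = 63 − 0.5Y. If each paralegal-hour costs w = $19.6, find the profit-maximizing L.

L* = 25

Marginal revenue from the inverse demand is MR = 63 − Y.
The marginal product is MP_L = 3.5·L^(-1/2).
A monopolist hires until marginal revenue product equals the wage: MR·MP_L = w.
At L, Y = 7·√L. Substituting and solving: (63 − 7·√L)·3.5·L^(-1/2) = 19.6 gives L = 25.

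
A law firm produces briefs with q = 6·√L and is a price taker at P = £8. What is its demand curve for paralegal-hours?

MP_L = (1/2)·6·L^(-1/2) = 3·L^(-1/2).
Setting P·MP_L = w: 24·L^(-1/2) = w.
Solving for L: L^(-1/2) = w/24, so L = (24/w)^(2).

L(w) = 576/w²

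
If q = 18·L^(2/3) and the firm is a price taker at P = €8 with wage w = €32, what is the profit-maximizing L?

MP_L = (2/3)·18·L^(-1/3) = 12·L^(-1/3).
Profit maximization for a price taker requires P·MP_L = w: 8·12·L^(-1/3) = 32.
So L^(-1/3) = 1/3, which gives L = 27.

L* = 27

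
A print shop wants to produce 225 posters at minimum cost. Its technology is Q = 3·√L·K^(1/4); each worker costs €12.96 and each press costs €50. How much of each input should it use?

Cost minimization requires the marginal rate of technical substitution to equal the input-price ratio: MP_L/MP_K = w/r.
Here MP_L/MP_K = (1/2)·(K/L)/(1/4) = 2·(K/L). Setting this equal to 12.96/50 = 0.2592 gives K = 0.1296L.
Substituting into Q = 225: 3·L^(1/2)·(0.1296L)^(1/4) = 225.
Solving, L = 625 and K = 81.

L* = 625, K* = 81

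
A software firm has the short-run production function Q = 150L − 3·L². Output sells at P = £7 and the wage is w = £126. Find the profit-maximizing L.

L* = 22

The marginal product of L is MP_L = 150 − 6L.
A price-taking firm hires until the value of the marginal product equals the wage: P·MP_L = w, so 7·(150 − 6L) = 126.
Then 150 − 6L = 18, giving L = 22.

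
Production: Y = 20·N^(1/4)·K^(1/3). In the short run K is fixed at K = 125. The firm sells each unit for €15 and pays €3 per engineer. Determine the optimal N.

With K = 125, MP_N = (1/4)·20·N^(-3/4)·125^(1/3) = 25·N^(-3/4).
Profit maximization for a price taker requires P·MP_N = w: 15·25·N^(-3/4) = 3.
So N^(-3/4) = 0.008, which gives N = 625.

N* = 625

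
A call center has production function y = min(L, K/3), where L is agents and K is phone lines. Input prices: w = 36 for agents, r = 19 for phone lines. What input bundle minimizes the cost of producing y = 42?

L* = 42, K* = 126

With a fixed-proportions technology, the cost-minimizing bundle uses no slack in either input: L = K/3 = y.
So L = 42 and K = 3·42 = 126.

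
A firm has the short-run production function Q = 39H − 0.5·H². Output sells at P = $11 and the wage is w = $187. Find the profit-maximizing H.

H* = 22

The marginal product of H is MP_H = 39 − H.
A price-taking firm hires until the value of the marginal product equals the wage: P·MP_H = w, so 11·(39 − H) = 187.
Then 39 − H = 17, giving H = 22.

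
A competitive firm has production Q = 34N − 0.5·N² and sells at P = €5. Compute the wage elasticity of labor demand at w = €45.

From P·MP_N = w with MP_N = 34 − N, labor demand is N(w) = 34 − w/5.
dN/dw = −1/(5) = -0.2.
At w = 45, N = 25, so ε = (dN/dw)·(w/N) = (-0.2)·(45/25) = -0.36.

ε = -0.36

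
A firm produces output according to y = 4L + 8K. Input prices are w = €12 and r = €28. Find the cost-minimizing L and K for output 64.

L* = 16, K* = 0

The inputs are perfect substitutes, so the firm uses whichever has the lower cost per unit of output.
Cost per unit of output via L is w/4 = 3; via K it is r/8 = 3.5. L is cheaper.
Producing y = 64 with L alone: L = 16, K = 0.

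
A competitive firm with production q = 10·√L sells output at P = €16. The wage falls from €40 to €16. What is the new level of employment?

L* = 25

From P·MP_L = w with MP_L = 5·L^(-1/2), the labor demand is L(w) = (80/w)^(2).
At w = 40: L = 4. At w = 16: L = 25.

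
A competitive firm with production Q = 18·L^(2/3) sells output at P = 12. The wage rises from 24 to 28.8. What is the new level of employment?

From P·MP_L = w with MP_L = 12·L^(-1/3), the labor demand is L(w) = (144/w)^(3).
At w = 24: L = 216. At w = 28.8: L = 125.

L* = 125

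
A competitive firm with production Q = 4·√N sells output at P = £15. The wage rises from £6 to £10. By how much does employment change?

From P·MP_N = w with MP_N = 2·N^(-1/2), the labor demand is N(w) = (30/w)^(2).
At w = 6: N = 25. At w = 10: N = 9.
ΔN = 9 − 25 = -16.

ΔN = -16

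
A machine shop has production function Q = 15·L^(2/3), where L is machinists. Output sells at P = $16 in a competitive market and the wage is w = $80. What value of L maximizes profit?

MP_L = (2/3)·15·L^(-1/3) = 10·L^(-1/3).
Profit maximization for a price taker requires P·MP_L = w: 16·10·L^(-1/3) = 80.
So L^(-1/3) = 0.5, which gives L = 8.

L* = 8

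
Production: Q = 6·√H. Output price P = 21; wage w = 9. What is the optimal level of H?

MP_H = (1/2)·6·H^(-1/2) = 3·H^(-1/2).
Profit maximization for a price taker requires P·MP_H = w: 21·3·H^(-1/2) = 9.
So H^(-1/2) = 1/7, which gives H = 49.

H* = 49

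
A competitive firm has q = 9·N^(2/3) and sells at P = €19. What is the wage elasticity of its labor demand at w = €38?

MP_N = (2/3)·9·N^(-1/3), so P·MP_N = w gives 114·N^(-1/3) = w.
Solving, N(w) = (114/w)^(3). This is a constant-elasticity form: N ∝ w^(−3), so ε = −3.

ε = -3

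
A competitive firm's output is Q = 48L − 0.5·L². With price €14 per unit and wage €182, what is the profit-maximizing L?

L* = 35

The marginal product of L is MP_L = 48 − L.
A price-taking firm hires until the value of the marginal product equals the wage: P·MP_L = w, so 14·(48 − L) = 182.
Then 48 − L = 13, giving L = 35.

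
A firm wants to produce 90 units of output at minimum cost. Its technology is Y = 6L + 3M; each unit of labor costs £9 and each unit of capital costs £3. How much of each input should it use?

L* = 0, M* = 30

The inputs are perfect substitutes, so the firm uses whichever has the lower cost per unit of output.
Cost per unit of output via L is w/6 = 1.5; via M it is r/3 = 1. M is cheaper.
Producing Y = 90 with M alone: L = 0, M = 30.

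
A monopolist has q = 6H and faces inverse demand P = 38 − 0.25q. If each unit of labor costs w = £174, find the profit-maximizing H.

Marginal revenue from the inverse demand is MR = 38 − 0.5q.
The marginal product is MP_H = 6.
A monopolist hires until marginal revenue product equals the wage: MR·MP_H = w.
(38 − 3H)·6 = 174, so H = 3.

H* = 3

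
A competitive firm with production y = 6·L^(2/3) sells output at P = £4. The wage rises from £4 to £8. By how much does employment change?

ΔL = -56

From P·MP_L = w with MP_L = 4·L^(-1/3), the labor demand is L(w) = (16/w)^(3).
At w = 4: L = 64. At w = 8: L = 8.
ΔL = 8 − 64 = -56.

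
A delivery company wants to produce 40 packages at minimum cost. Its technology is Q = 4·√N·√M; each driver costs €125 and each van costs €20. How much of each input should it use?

N* = 4, M* = 25

Cost minimization requires the marginal rate of technical substitution to equal the input-price ratio: MP_N/MP_M = w/r.
Here MP_N/MP_M = (1/2)·(M/N)/(1/2) = (M/N). Setting this equal to 125/20 = 6.25 gives M = 6.25N.
Substituting into Q = 40: 4·N^(1/2)·(6.25N)^(1/2) = 40.
Solving, N = 4 and M = 25.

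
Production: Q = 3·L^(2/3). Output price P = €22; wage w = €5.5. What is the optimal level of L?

L* = 512

MP_L = (2/3)·3·L^(-1/3) = 2·L^(-1/3).
Profit maximization for a price taker requires P·MP_L = w: 22·2·L^(-1/3) = 5.5.
So L^(-1/3) = 0.125, which gives L = 512.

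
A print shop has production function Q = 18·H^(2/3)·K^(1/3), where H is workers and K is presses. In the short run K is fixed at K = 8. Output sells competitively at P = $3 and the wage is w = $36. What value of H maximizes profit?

H* = 8

With K = 8, MP_H = (2/3)·18·H^(-1/3)·8^(1/3) = 24·H^(-1/3).
Profit maximization for a price taker requires P·MP_H = w: 3·24·H^(-1/3) = 36.
So H^(-1/3) = 0.5, which gives H = 8.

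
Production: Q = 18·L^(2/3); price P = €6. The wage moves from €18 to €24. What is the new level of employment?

From P·MP_L = w with MP_L = 12·L^(-1/3), the labor demand is L(w) = (72/w)^(3).
At w = 18: L = 64. At w = 24: L = 27.

L* = 27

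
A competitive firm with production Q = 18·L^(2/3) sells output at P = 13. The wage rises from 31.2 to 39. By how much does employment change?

ΔL = -61

From P·MP_L = w with MP_L = 12·L^(-1/3), the labor demand is L(w) = (156/w)^(3).
At w = 31.2: L = 125. At w = 39: L = 64.
ΔL = 64 − 125 = -61.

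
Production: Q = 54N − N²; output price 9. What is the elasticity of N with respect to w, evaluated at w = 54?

ε = -0.125

From P·MP_N = w with MP_N = 54 − 2N, labor demand is N(w) = (54 − w/9)/2.
dN/dw = −1/(18) = -1/18.
At w = 54, N = 24, so ε = (dN/dw)·(w/N) = (-1/18)·(54/24) = -0.125.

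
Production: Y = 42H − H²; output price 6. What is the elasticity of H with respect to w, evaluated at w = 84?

From P·MP_H = w with MP_H = 42 − 2H, labor demand is H(w) = (42 − w/6)/2.
dH/dw = −1/(12) = -1/12.
At w = 84, H = 14, so ε = (dH/dw)·(w/H) = (-1/12)·(84/14) = -0.5.

ε = -0.5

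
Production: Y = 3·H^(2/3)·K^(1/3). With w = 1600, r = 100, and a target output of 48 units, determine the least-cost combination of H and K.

Cost minimization requires the marginal rate of technical substitution to equal the input-price ratio: MP_H/MP_K = w/r.
Here MP_H/MP_K = (2/3)·(K/H)/(1/3) = 2·(K/H). Setting this equal to 1600/100 = 16 gives K = 8H.
Substituting into Y = 48: 3·H^(2/3)·(8H)^(1/3) = 48.
Solving, H = 8 and K = 64.

H* = 8, K* = 64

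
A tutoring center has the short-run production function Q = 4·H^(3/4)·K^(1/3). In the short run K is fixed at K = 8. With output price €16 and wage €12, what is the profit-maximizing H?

With K = 8, MP_H = (3/4)·4·H^(-1/4)·8^(1/3) = 6·H^(-1/4).
Profit maximization for a price taker requires P·MP_H = w: 16·6·H^(-1/4) = 12.
So H^(-1/4) = 0.125, which gives H = 4096.

H* = 4096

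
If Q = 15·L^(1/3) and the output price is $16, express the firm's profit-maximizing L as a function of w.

MP_L = (1/3)·15·L^(-2/3) = 5·L^(-2/3).
Setting P·MP_L = w: 80·L^(-2/3) = w.
Solving for L: L^(-2/3) = w/80, so L = (80/w)^(3/2).

L(w) = (80/w)^(3/2)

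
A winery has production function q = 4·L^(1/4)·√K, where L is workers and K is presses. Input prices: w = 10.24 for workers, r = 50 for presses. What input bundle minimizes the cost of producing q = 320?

Cost minimization requires the marginal rate of technical substitution to equal the input-price ratio: MP_L/MP_K = w/r.
Here MP_L/MP_K = (1/4)·(K/L)/(1/2) = 0.5·(K/L). Setting this equal to 10.24/50 = 0.2048 gives K = 0.4096L.
Substituting into q = 320: 4·L^(1/4)·(0.4096L)^(1/2) = 320.
Solving, L = 625 and K = 256.

L* = 625, K* = 256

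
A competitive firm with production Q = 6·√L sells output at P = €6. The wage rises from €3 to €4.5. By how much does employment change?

From P·MP_L = w with MP_L = 3·L^(-1/2), the labor demand is L(w) = (18/w)^(2).
At w = 3: L = 36. At w = 4.5: L = 16.
ΔL = 16 − 36 = -20.

ΔL = -20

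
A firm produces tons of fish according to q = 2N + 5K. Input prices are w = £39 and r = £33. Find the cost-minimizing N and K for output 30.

The inputs are perfect substitutes, so the firm uses whichever has the lower cost per unit of output.
Cost per unit of output via N is w/2 = 19.5; via K it is r/5 = 6.6. K is cheaper.
Producing q = 30 with K alone: N = 0, K = 6.

N* = 0, K* = 6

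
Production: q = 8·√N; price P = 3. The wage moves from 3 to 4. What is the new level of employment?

From P·MP_N = w with MP_N = 4·N^(-1/2), the labor demand is N(w) = (12/w)^(2).
At w = 3: N = 16. At w = 4: N = 9.

N* = 9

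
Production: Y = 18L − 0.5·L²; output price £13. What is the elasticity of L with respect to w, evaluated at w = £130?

From P·MP_L = w with MP_L = 18 − L, labor demand is L(w) = 18 − w/13.
dL/dw = −1/(13) = -1/13.
At w = 130, L = 8, so ε = (dL/dw)·(w/L) = (-1/13)·(130/8) = -1.25.

ε = -1.25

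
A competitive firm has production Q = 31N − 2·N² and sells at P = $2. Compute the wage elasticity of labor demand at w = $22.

ε = -0.55

From P·MP_N = w with MP_N = 31 − 4N, labor demand is N(w) = (31 − w/2)/4.
dN/dw = −1/(8) = -0.125.
At w = 22, N = 5, so ε = (dN/dw)·(w/N) = (-0.125)·(22/5) = -0.55.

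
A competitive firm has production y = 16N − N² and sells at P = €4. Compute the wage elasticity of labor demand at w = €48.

ε = -3

From P·MP_N = w with MP_N = 16 − 2N, labor demand is N(w) = (16 − w/4)/2.
dN/dw = −1/(8) = -0.125.
At w = 48, N = 2, so ε = (dN/dw)·(w/N) = (-0.125)·(48/2) = -3.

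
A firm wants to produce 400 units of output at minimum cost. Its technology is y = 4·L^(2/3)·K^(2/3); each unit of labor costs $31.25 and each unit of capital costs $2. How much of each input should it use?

L* = 8, K* = 125

Cost minimization requires the marginal rate of technical substitution to equal the input-price ratio: MP_L/MP_K = w/r.
Here MP_L/MP_K = (2/3)·(K/L)/(2/3) = (K/L). Setting this equal to 31.25/2 = 15.625 gives K = 15.625L.
Substituting into y = 400: 4·L^(2/3)·(15.625L)^(2/3) = 400.
Solving, L = 8 and K = 125.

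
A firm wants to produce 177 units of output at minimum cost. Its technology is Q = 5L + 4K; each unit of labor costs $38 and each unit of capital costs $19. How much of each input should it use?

L* = 0, K* = 44.25

The inputs are perfect substitutes, so the firm uses whichever has the lower cost per unit of output.
Cost per unit of output via L is w/5 = 7.6; via K it is r/4 = 4.75. K is cheaper.
Producing Q = 177 with K alone: L = 0, K = 44.25.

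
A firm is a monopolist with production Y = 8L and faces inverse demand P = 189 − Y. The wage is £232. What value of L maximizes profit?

L* = 10

Marginal revenue from the inverse demand is MR = 189 − 2Y.
The marginal product is MP_L = 8.
A monopolist hires until marginal revenue product equals the wage: MR·MP_L = w.
(189 − 16L)·8 = 232, so L = 10.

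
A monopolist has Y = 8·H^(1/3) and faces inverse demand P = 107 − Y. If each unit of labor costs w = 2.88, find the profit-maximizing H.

Marginal revenue from the inverse demand is MR = 107 − 2Y.
The marginal product is MP_H = (8/3)·H^(-2/3).
A monopolist hires until marginal revenue product equals the wage: MR·MP_H = w.
At H, Y = 8·H^(1/3). Substituting and solving: (107 − 16·H^(1/3))·(8/3)·H^(-2/3) = 2.88 gives H = 125.

H* = 125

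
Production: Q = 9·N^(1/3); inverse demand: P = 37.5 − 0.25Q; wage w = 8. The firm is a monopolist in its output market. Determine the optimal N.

Marginal revenue from the inverse demand is MR = 37.5 − 0.5Q.
The marginal product is MP_N = 3·N^(-2/3).
A monopolist hires until marginal revenue product equals the wage: MR·MP_N = w.
At N, Q = 9·N^(1/3). Substituting and solving: (37.5 − 4.5·N^(1/3))·3·N^(-2/3) = 8 gives N = 27.

N* = 27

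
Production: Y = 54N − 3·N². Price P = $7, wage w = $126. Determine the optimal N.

N* = 6

The marginal product of N is MP_N = 54 − 6N.
A price-taking firm hires until the value of the marginal product equals the wage: P·MP_N = w, so 7·(54 − 6N) = 126.
Then 54 − 6N = 18, giving N = 6.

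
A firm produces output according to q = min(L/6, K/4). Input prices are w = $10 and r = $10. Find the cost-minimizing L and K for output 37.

With a fixed-proportions technology, the cost-minimizing bundle uses no slack in either input: L/6 = K/4 = q.
So L = 6·37 = 222 and K = 4·37 = 148.

L* = 222, K* = 148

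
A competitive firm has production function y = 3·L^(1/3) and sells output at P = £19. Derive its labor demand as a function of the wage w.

MP_L = (1/3)·3·L^(-2/3) = L^(-2/3).
Setting P·MP_L = w: 19·L^(-2/3) = w.
Solving for L: L^(-2/3) = w/19, so L = (19/w)^(3/2).

L(w) = (19/w)^(3/2)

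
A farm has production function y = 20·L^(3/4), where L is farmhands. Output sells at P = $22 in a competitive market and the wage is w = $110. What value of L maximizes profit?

MP_L = (3/4)·20·L^(-1/4) = 15·L^(-1/4).
Profit maximization for a price taker requires P·MP_L = w: 22·15·L^(-1/4) = 110.
So L^(-1/4) = 1/3, which gives L = 81.

L* = 81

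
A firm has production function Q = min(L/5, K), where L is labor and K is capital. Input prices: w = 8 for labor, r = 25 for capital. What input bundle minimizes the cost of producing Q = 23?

L* = 115, K* = 23

With a fixed-proportions technology, the cost-minimizing bundle uses no slack in either input: L/5 = K = Q.
So L = 5·23 = 115 and K = 23.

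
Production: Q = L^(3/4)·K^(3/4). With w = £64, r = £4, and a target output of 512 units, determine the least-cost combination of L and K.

Cost minimization requires the marginal rate of technical substitution to equal the input-price ratio: MP_L/MP_K = w/r.
Here MP_L/MP_K = (3/4)·(K/L)/(3/4) = (K/L). Setting this equal to 64/4 = 16 gives K = 16L.
Substituting into Q = 512: L^(3/4)·(16L)^(3/4) = 512.
Solving, L = 16 and K = 256.

L* = 16, K* = 256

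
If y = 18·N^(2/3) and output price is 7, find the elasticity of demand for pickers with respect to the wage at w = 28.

MP_N = (2/3)·18·N^(-1/3), so P·MP_N = w gives 84·N^(-1/3) = w.
Solving, N(w) = (84/w)^(3). This is a constant-elasticity form: N ∝ w^(−3), so ε = −3.

ε = -3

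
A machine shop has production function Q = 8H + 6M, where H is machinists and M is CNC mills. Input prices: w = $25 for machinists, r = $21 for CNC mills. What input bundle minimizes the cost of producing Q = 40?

H* = 5, M* = 0

The inputs are perfect substitutes, so the firm uses whichever has the lower cost per unit of output.
Cost per unit of output via H is w/8 = 3.125; via M it is r/6 = 3.5. H is cheaper.
Producing Q = 40 with H alone: H = 5, M = 0.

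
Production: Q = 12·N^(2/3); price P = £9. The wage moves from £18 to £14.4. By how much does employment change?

From P·MP_N = w with MP_N = 8·N^(-1/3), the labor demand is N(w) = (72/w)^(3).
At w = 18: N = 64. At w = 14.4: N = 125.
ΔN = 125 − 64 = 61.

ΔN = 61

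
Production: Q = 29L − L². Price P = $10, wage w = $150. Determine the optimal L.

L* = 7

The marginal product of L is MP_L = 29 − 2L.
A price-taking firm hires until the value of the marginal product equals the wage: P·MP_L = w, so 10·(29 − 2L) = 150.
Then 29 − 2L = 15, giving L = 7.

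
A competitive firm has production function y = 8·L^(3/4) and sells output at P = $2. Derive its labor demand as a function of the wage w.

L(w) = 20736/w^(4)

MP_L = (3/4)·8·L^(-1/4) = 6·L^(-1/4).
Setting P·MP_L = w: 12·L^(-1/4) = w.
Solving for L: L^(-1/4) = w/12, so L = (12/w)^(4).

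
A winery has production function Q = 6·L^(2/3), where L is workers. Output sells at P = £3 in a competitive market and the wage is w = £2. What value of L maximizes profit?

L* = 216

MP_L = (2/3)·6·L^(-1/3) = 4·L^(-1/3).
Profit maximization for a price taker requires P·MP_L = w: 3·4·L^(-1/3) = 2.
So L^(-1/3) = 1/6, which gives L = 216.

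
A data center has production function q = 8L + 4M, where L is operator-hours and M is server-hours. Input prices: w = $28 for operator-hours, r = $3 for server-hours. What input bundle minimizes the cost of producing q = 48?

The inputs are perfect substitutes, so the firm uses whichever has the lower cost per unit of output.
Cost per unit of output via L is w/8 = 3.5; via M it is r/4 = 0.75. M is cheaper.
Producing q = 48 with M alone: L = 0, M = 12.

L* = 0, M* = 12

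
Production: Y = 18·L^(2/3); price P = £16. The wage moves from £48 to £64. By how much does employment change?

From P·MP_L = w with MP_L = 12·L^(-1/3), the labor demand is L(w) = (192/w)^(3).
At w = 48: L = 64. At w = 64: L = 27.
ΔL = 27 − 64 = -37.

ΔL = -37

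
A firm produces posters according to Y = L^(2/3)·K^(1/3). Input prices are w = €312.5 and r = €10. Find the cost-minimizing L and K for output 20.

Cost minimization requires the marginal rate of technical substitution to equal the input-price ratio: MP_L/MP_K = w/r.
Here MP_L/MP_K = (2/3)·(K/L)/(1/3) = 2·(K/L). Setting this equal to 312.5/10 = 31.25 gives K = 15.625L.
Substituting into Y = 20: L^(2/3)·(15.625L)^(1/3) = 20.
Solving, L = 8 and K = 125.

L* = 8, K* = 125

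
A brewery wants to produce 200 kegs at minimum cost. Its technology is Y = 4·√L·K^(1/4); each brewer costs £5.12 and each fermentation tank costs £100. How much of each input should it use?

L* = 625, K* = 16

Cost minimization requires the marginal rate of technical substitution to equal the input-price ratio: MP_L/MP_K = w/r.
Here MP_L/MP_K = (1/2)·(K/L)/(1/4) = 2·(K/L). Setting this equal to 5.12/100 = 0.0512 gives K = 0.0256L.
Substituting into Y = 200: 4·L^(1/2)·(0.0256L)^(1/4) = 200.
Solving, L = 625 and K = 16.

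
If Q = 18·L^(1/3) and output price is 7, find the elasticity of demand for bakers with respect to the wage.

ε = -1.5

MP_L = (1/3)·18·L^(-2/3), so P·MP_L = w gives 42·L^(-2/3) = w.
Solving, L(w) = (42/w)^(3/2). This is a constant-elasticity form: L ∝ w^(−3/2), so ε = −3/2.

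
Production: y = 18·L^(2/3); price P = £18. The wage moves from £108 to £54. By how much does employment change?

ΔL = 56

From P·MP_L = w with MP_L = 12·L^(-1/3), the labor demand is L(w) = (216/w)^(3).
At w = 108: L = 8. At w = 54: L = 64.
ΔL = 64 − 8 = 56.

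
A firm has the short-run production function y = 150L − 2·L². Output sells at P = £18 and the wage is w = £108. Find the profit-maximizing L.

L* = 36

The marginal product of L is MP_L = 150 − 4L.
A price-taking firm hires until the value of the marginal product equals the wage: P·MP_L = w, so 18·(150 − 4L) = 108.
Then 150 − 4L = 6, giving L = 36.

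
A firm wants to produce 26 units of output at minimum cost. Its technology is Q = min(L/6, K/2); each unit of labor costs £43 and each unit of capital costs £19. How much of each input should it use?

With a fixed-proportions technology, the cost-minimizing bundle uses no slack in either input: L/6 = K/2 = Q.
So L = 6·26 = 156 and K = 2·26 = 52.

L* = 156, K* = 52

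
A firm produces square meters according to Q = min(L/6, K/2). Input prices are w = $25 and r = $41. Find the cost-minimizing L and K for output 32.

With a fixed-proportions technology, the cost-minimizing bundle uses no slack in either input: L/6 = K/2 = Q.
So L = 6·32 = 192 and K = 2·32 = 64.

L* = 192, K* = 64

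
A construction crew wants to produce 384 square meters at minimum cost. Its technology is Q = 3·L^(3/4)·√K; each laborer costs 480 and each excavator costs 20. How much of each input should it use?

L* = 16, K* = 256

Cost minimization requires the marginal rate of technical substitution to equal the input-price ratio: MP_L/MP_K = w/r.
Here MP_L/MP_K = (3/4)·(K/L)/(1/2) = 1.5·(K/L). Setting this equal to 480/20 = 24 gives K = 16L.
Substituting into Q = 384: 3·L^(3/4)·(16L)^(1/2) = 384.
Solving, L = 16 and K = 256.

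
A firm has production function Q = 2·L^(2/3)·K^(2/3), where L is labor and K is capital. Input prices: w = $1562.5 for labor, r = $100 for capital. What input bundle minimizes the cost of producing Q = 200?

L* = 8, K* = 125

Cost minimization requires the marginal rate of technical substitution to equal the input-price ratio: MP_L/MP_K = w/r.
Here MP_L/MP_K = (2/3)·(K/L)/(2/3) = (K/L). Setting this equal to 1562.5/100 = 15.625 gives K = 15.625L.
Substituting into Q = 200: 2·L^(2/3)·(15.625L)^(2/3) = 200.
Solving, L = 8 and K = 125.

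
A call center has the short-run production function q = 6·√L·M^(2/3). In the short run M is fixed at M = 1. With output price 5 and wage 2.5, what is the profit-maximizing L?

L* = 36

With M = 1, MP_L = (1/2)·6·L^(-1/2)·1^(2/3) = 3·L^(-1/2).
Profit maximization for a price taker requires P·MP_L = w: 5·3·L^(-1/2) = 2.5.
So L^(-1/2) = 1/6, which gives L = 36.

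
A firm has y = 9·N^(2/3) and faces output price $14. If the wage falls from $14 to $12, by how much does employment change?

From P·MP_N = w with MP_N = 6·N^(-1/3), the labor demand is N(w) = (84/w)^(3).
At w = 14: N = 216. At w = 12: N = 343.
ΔN = 343 − 216 = 127.

ΔN = 127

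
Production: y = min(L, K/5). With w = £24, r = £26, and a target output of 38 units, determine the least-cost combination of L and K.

L* = 38, K* = 190

With a fixed-proportions technology, the cost-minimizing bundle uses no slack in either input: L = K/5 = y.
So L = 38 and K = 5·38 = 190.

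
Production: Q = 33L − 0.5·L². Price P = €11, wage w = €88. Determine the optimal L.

L* = 25

The marginal product of L is MP_L = 33 − L.
A price-taking firm hires until the value of the marginal product equals the wage: P·MP_L = w, so 11·(33 − L) = 88.
Then 33 − L = 8, giving L = 25.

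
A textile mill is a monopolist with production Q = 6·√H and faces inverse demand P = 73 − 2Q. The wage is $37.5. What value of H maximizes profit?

H* = 4

Marginal revenue from the inverse demand is MR = 73 − 4Q.
The marginal product is MP_H = 3·H^(-1/2).
A monopolist hires until marginal revenue product equals the wage: MR·MP_H = w.
At H, Q = 6·√H. Substituting and solving: (73 − 24·√H)·3·H^(-1/2) = 37.5 gives H = 4.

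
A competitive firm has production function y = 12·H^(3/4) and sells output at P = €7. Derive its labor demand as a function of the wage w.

H(w) = (63/w)^(4)

MP_H = (3/4)·12·H^(-1/4) = 9·H^(-1/4).
Setting P·MP_H = w: 63·H^(-1/4) = w.
Solving for H: H^(-1/4) = w/63, so H = (63/w)^(4).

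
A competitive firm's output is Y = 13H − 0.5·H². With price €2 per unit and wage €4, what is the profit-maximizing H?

H* = 11

The marginal product of H is MP_H = 13 − H.
A price-taking firm hires until the value of the marginal product equals the wage: P·MP_H = w, so 2·(13 − H) = 4.
Then 13 − H = 2, giving H = 11.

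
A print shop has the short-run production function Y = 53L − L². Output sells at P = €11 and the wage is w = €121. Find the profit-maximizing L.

The marginal product of L is MP_L = 53 − 2L.
A price-taking firm hires until the value of the marginal product equals the wage: P·MP_L = w, so 11·(53 − 2L) = 121.
Then 53 − 2L = 11, giving L = 21.

L* = 21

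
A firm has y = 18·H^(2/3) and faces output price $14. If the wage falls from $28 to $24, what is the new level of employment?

From P·MP_H = w with MP_H = 12·H^(-1/3), the labor demand is H(w) = (168/w)^(3).
At w = 28: H = 216. At w = 24: H = 343.

H* = 343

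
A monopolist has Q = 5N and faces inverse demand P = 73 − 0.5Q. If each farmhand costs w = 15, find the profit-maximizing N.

N* = 14

Marginal revenue from the inverse demand is MR = 73 − Q.
The marginal product is MP_N = 5.
A monopolist hires until marginal revenue product equals the wage: MR·MP_N = w.
(73 − 5N)·5 = 15, so N = 14.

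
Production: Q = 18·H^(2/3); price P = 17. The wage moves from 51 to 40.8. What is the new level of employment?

H* = 125

From P·MP_H = w with MP_H = 12·H^(-1/3), the labor demand is H(w) = (204/w)^(3).
At w = 51: H = 64. At w = 40.8: H = 125.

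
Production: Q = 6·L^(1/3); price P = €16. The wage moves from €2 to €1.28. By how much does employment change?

ΔL = 61

From P·MP_L = w with MP_L = 2·L^(-2/3), the labor demand is L(w) = (32/w)^(3/2).
At w = 2: L = 64. At w = 1.28: L = 125.
ΔL = 125 − 64 = 61.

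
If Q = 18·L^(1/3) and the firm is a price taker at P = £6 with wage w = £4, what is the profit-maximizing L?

MP_L = (1/3)·18·L^(-2/3) = 6·L^(-2/3).
Profit maximization for a price taker requires P·MP_L = w: 6·6·L^(-2/3) = 4.
So L^(-2/3) = 1/9, which gives L = 27.

L* = 27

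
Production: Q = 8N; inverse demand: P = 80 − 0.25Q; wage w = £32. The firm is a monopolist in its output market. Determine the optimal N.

N* = 19

Marginal revenue from the inverse demand is MR = 80 − 0.5Q.
The marginal product is MP_N = 8.
A monopolist hires until marginal revenue product equals the wage: MR·MP_N = w.
(80 − 4N)·8 = 32, so N = 19.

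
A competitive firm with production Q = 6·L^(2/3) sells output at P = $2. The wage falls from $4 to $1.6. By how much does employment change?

ΔL = 117

From P·MP_L = w with MP_L = 4·L^(-1/3), the labor demand is L(w) = (8/w)^(3).
At w = 4: L = 8. At w = 1.6: L = 125.
ΔL = 125 − 8 = 117.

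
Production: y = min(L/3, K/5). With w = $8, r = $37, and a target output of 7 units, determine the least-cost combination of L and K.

With a fixed-proportions technology, the cost-minimizing bundle uses no slack in either input: L/3 = K/5 = y.
So L = 3·7 = 21 and K = 5·7 = 35.

L* = 21, K* = 35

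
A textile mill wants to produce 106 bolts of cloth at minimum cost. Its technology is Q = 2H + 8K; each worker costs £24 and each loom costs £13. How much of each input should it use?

H* = 0, K* = 13.25

The inputs are perfect substitutes, so the firm uses whichever has the lower cost per unit of output.
Cost per unit of output via H is w/2 = 12; via K it is r/8 = 1.625. K is cheaper.
Producing Q = 106 with K alone: H = 0, K = 13.25.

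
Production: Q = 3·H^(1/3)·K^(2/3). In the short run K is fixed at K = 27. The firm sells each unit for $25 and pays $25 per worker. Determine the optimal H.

H* = 27

With K = 27, MP_H = (1/3)·3·H^(-2/3)·27^(2/3) = 9·H^(-2/3).
Profit maximization for a price taker requires P·MP_H = w: 25·9·H^(-2/3) = 25.
So H^(-2/3) = 1/9, which gives H = 27.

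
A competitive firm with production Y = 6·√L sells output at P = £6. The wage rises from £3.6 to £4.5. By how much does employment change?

ΔL = -9

From P·MP_L = w with MP_L = 3·L^(-1/2), the labor demand is L(w) = (18/w)^(2).
At w = 3.6: L = 25. At w = 4.5: L = 16.
ΔL = 16 − 25 = -9.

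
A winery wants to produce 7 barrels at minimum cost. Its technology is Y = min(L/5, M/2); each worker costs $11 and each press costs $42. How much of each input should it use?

L* = 35, M* = 14

With a fixed-proportions technology, the cost-minimizing bundle uses no slack in either input: L/5 = M/2 = Y.
So L = 5·7 = 35 and M = 2·7 = 14.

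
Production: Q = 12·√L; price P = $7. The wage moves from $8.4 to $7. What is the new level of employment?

L* = 36

From P·MP_L = w with MP_L = 6·L^(-1/2), the labor demand is L(w) = (42/w)^(2).
At w = 8.4: L = 25. At w = 7: L = 36.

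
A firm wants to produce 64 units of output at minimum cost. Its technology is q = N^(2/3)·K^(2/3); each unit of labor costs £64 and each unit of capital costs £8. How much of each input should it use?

Cost minimization requires the marginal rate of technical substitution to equal the input-price ratio: MP_N/MP_K = w/r.
Here MP_N/MP_K = (2/3)·(K/N)/(2/3) = (K/N). Setting this equal to 64/8 = 8 gives K = 8N.
Substituting into q = 64: N^(2/3)·(8N)^(2/3) = 64.
Solving, N = 8 and K = 64.

N* = 8, K* = 64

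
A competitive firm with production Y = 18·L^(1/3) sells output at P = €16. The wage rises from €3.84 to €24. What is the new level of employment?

L* = 8

From P·MP_L = w with MP_L = 6·L^(-2/3), the labor demand is L(w) = (96/w)^(3/2).
At w = 3.84: L = 125. At w = 24: L = 8.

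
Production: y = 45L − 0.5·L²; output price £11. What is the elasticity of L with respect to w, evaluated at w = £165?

From P·MP_L = w with MP_L = 45 − L, labor demand is L(w) = 45 − w/11.
dL/dw = −1/(11) = -1/11.
At w = 165, L = 30, so ε = (dL/dw)·(w/L) = (-1/11)·(165/30) = -0.5.

ε = -0.5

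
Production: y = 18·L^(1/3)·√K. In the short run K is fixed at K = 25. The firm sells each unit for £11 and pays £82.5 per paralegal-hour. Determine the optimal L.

With K = 25, MP_L = (1/3)·18·L^(-2/3)·25^(1/2) = 30·L^(-2/3).
Profit maximization for a price taker requires P·MP_L = w: 11·30·L^(-2/3) = 82.5.
So L^(-2/3) = 0.25, which gives L = 8.

L* = 8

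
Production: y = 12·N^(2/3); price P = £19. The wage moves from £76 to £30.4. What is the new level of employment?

From P·MP_N = w with MP_N = 8·N^(-1/3), the labor demand is N(w) = (152/w)^(3).
At w = 76: N = 8. At w = 30.4: N = 125.

N* = 125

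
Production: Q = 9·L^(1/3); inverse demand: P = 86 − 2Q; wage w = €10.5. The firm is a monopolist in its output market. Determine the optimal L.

L* = 8

Marginal revenue from the inverse demand is MR = 86 − 4Q.
The marginal product is MP_L = 3·L^(-2/3).
A monopolist hires until marginal revenue product equals the wage: MR·MP_L = w.
At L, Q = 9·L^(1/3). Substituting and solving: (86 − 36·L^(1/3))·3·L^(-2/3) = 10.5 gives L = 8.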